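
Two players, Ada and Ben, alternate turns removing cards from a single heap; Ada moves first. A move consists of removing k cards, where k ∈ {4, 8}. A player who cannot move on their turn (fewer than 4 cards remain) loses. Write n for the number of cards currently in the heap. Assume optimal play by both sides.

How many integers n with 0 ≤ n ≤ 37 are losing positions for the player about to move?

14

Compute win/loss labels from the base case upward. A position with no move is L. Any other position is W if it can reach an L in one move, else L.
n=0: no move → L
n=1: no move → L
n=2: no move → L
n=3: no move → L
n=4: can move to 0, which is L ⇒ W
n=5: can move to 1, which is L ⇒ W
n=6: can move to 2, which is L ⇒ W
n=7: can move to 3, which is L ⇒ W
n=8: can move to 0, which is L ⇒ W
n=9: can move to 1, which is L ⇒ W
n=10: can move to 2, which is L ⇒ W
n=11: can move to 3, which is L ⇒ W
n=12: moves to 8(W), 4(W); every one is W ⇒ L
n=13: moves to 9(W), 5(W); every one is W ⇒ L
n=14: moves to 10(W), 6(W); every one is W ⇒ L
n=15: moves to 11(W), 7(W); every one is W ⇒ L
n=16: can move to 12, which is L ⇒ W
n=17: can move to 13, which is L ⇒ W
n=18: can move to 14, which is L ⇒ W
n=19: can move to 15, which is L ⇒ W
n=20: can move to 12, which is L ⇒ W
n=21: can move to 13, which is L ⇒ W
n=22: can move to 14, which is L ⇒ W
n=23: can move to 15, which is L ⇒ W
n=24: moves to 20(W), 16(W); every one is W ⇒ L
n=25: moves to 21(W), 17(W); every one is W ⇒ L
n=26: moves to 22(W), 18(W); every one is W ⇒ L
n=27: moves to 23(W), 19(W); every one is W ⇒ L
n=28: can move to 24, which is L ⇒ W
n=29: can move to 25, which is L ⇒ W
n=30: can move to 26, which is L ⇒ W
n=31: can move to 27, which is L ⇒ W
n=32: can move to 24, which is L ⇒ W
n=33: can move to 25, which is L ⇒ W
n=34: can move to 26, which is L ⇒ W
n=35: can move to 27, which is L ⇒ W
n=36: moves to 32(W), 28(W); every one is W ⇒ L
n=37: moves to 33(W), 29(W); every one is W ⇒ L
L entries with 0 ≤ n ≤ 37: n = 0, 1, 2, 3, 12, 13, 14, 15, 24, 25, 26, 27, 36, 37; that makes 14.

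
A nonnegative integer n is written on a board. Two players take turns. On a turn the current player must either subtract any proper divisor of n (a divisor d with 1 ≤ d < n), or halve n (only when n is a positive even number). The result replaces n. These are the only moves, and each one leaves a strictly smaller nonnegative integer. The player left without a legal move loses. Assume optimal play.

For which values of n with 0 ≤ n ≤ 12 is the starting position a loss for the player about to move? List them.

0, 1, 3, 5, 7, 9, 11

Positions with no move are L. A position that does have a move is losing for the player to move precisely when every available move leads to a winning position for the opponent. Fill in the labels:
n=0: no move → L
n=1: no move → L
n=2: reaches L-position 1 → W
n=3: only reaches 2(W), which is W → L
n=4: reaches L-position 3 → W
n=5: only reaches 4(W), which is W → L
n=6: reaches L-position 3 → W
n=7: only reaches 6(W), which is W → L
n=8: reaches L-position 7 → W
n=9: only reaches 6(W), 8(W), all W → L
n=10: reaches L-position 5 → W
n=11: only reaches 10(W), which is W → L
n=12: reaches L-position 9 → W
The losing starting values of n are exactly the entries labelled L in this table (7 of them).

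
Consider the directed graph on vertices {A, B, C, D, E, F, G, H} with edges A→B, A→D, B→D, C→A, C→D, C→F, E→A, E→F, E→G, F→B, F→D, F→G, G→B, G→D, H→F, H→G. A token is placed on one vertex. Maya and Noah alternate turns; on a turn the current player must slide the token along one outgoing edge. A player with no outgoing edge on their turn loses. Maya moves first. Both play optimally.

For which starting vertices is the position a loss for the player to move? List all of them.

Build the W/L table. Terminal = L. A non-terminal position is W if it has a move to some L; otherwise it is L.
Every edge goes from a vertex to one that appears earlier in the order D, B, G, F, A, C, E, H, so processing vertices in that order labels each vertex after all of its successors.
D: no outgoing edge → L
B: →D(L), so W
G: →D(L), so W
F: →D(L), so W
A: →D(L), so W
C: →D(L), so W
E: →A(W), F(W), G(W) — all W, so L
H: →F(W), G(W) — all W, so L
The losing starting vertices are exactly the entries labelled L in this table (3 of them).

D, E, H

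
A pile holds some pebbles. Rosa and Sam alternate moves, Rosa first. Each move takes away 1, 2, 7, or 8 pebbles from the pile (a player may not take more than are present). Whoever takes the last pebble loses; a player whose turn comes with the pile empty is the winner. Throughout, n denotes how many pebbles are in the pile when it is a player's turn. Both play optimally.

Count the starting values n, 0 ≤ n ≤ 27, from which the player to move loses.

9

Positions with no move are W. A position that does have a move is losing for the player to move precisely when every available move leads to a winning position for the opponent. Fill in the labels:
n=0: no move; the opponent has just taken the last pebble and therefore loses → W
n=1: the only move is to 0(W), a W ⇒ L
n=2: can move to 1, which is L ⇒ W
n=3: can move to 1, which is L ⇒ W
n=4: moves to 3(W), 2(W); every one is W ⇒ L
n=5: can move to 4, which is L ⇒ W
n=6: can move to 4, which is L ⇒ W
n=7: moves to 6(W), 5(W), 0(W); every one is W ⇒ L
n=8: can move to 7, which is L ⇒ W
n=9: can move to 7, which is L ⇒ W
n=10: moves to 9(W), 8(W), 3(W), 2(W); every one is W ⇒ L
n=11: can move to 10, which is L ⇒ W
n=12: can move to 10, which is L ⇒ W
n=13: moves to 12(W), 11(W), 6(W), 5(W); every one is W ⇒ L
n=14: can move to 13, which is L ⇒ W
n=15: can move to 13, which is L ⇒ W
n=16: moves to 15(W), 14(W), 9(W), 8(W); every one is W ⇒ L
n=17: can move to 16, which is L ⇒ W
n=18: can move to 16, which is L ⇒ W
n=19: moves to 18(W), 17(W), 12(W), 11(W); every one is W ⇒ L
n=20: can move to 19, which is L ⇒ W
n=21: can move to 19, which is L ⇒ W
n=22: moves to 21(W), 20(W), 15(W), 14(W); every one is W ⇒ L
n=23: can move to 22, which is L ⇒ W
n=24: can move to 22, which is L ⇒ W
n=25: moves to 24(W), 23(W), 18(W), 17(W); every one is W ⇒ L
n=26: can move to 25, which is L ⇒ W
n=27: can move to 25, which is L ⇒ W
L entries with 0 ≤ n ≤ 27: n = 1, 4, 7, 10, 13, 16, 19, 22, 25; that makes 9.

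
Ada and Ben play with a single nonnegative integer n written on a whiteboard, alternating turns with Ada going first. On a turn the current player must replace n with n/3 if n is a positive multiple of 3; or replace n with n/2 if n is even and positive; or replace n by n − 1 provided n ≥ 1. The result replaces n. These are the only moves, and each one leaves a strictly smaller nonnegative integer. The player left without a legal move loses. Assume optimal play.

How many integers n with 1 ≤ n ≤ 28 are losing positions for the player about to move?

Positions with no move are L. A position that does have a move is losing for the player to move precisely when every available move leads to a winning position for the opponent. Fill in the labels:
n=0: no move → L
n=1: W (go to 0, an L position)
n=2: L (sole option 1(W) is W)
n=3: W (go to 2, an L position)
n=4: W (go to 2, an L position)
n=5: L (sole option 4(W) is W)
n=6: W (go to 2, an L position)
n=7: L (sole option 6(W) is W)
n=8: W (go to 7, an L position)
n=9: L (options 3(W), 8(W) are all W)
n=10: W (go to 5, an L position)
n=11: L (sole option 10(W) is W)
n=12: W (go to 11, an L position)
n=13: L (sole option 12(W) is W)
n=14: W (go to 7, an L position)
n=15: W (go to 5, an L position)
n=16: L (options 8(W), 15(W) are all W)
n=17: W (go to 16, an L position)
n=18: W (go to 9, an L position)
n=19: L (sole option 18(W) is W)
n=20: W (go to 19, an L position)
n=21: W (go to 7, an L position)
n=22: W (go to 11, an L position)
n=23: L (sole option 22(W) is W)
n=24: W (go to 23, an L position)
n=25: L (sole option 24(W) is W)
n=26: W (go to 13, an L position)
n=27: W (go to 9, an L position)
n=28: L (options 14(W), 27(W) are all W)
L entries with 1 ≤ n ≤ 28 (n=0 is outside the asked range and is not counted): n = 2, 5, 7, 9, 11, 13, 16, 19, 23, 25, 28; that makes 11.

11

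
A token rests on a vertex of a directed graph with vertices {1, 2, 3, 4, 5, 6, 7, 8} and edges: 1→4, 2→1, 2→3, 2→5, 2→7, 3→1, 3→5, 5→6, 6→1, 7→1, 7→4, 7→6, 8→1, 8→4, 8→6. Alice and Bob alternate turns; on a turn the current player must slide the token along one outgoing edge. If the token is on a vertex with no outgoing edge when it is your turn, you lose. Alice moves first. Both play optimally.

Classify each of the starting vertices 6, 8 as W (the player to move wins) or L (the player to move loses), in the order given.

6: L, 8: W

Classify positions by backward induction: terminal positions (no move available) are L. From any other position, the mover wins iff some move reaches an L.
Every edge goes from a vertex to one that appears earlier in the order 4, 1, 6, 5, 3, 8, 7, 2, so processing vertices in that order labels each vertex after all of its successors.
4: no outgoing edge → L
1: W (go to 4, an L position)
6: L (sole option 1(W) is W)
5: W (go to 6, an L position)
3: L (options 5(W), 1(W) are all W)
8: W (go to 6, an L position)
7: W (go to 6, an L position)
2: W (go to 3, an L position)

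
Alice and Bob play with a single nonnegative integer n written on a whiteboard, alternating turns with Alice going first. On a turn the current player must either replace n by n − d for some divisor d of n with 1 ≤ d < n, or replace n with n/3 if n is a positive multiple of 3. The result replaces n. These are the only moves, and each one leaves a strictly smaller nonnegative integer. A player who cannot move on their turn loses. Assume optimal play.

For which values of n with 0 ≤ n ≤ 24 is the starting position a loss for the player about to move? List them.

Build the W/L table. Terminal = L. A non-terminal position is W if it has a move to some L; otherwise it is L.
n=0: no move → L
n=1: no move → L
n=2: W (go to 1, an L position)
n=3: W (go to 1, an L position)
n=4: L (options 2(W), 3(W) are all W)
n=5: W (go to 4, an L position)
n=6: W (go to 4, an L position)
n=7: L (sole option 6(W) is W)
n=8: W (go to 4, an L position)
n=9: L (options 3(W), 6(W), 8(W) are all W)
n=10: W (go to 9, an L position)
n=11: L (sole option 10(W) is W)
n=12: W (go to 4, an L position)
n=13: L (sole option 12(W) is W)
n=14: W (go to 7, an L position)
n=15: L (options 5(W), 10(W), 12(W), 14(W) are all W)
n=16: W (go to 15, an L position)
n=17: L (sole option 16(W) is W)
n=18: W (go to 9, an L position)
n=19: L (sole option 18(W) is W)
n=20: W (go to 15, an L position)
n=21: W (go to 7, an L position)
n=22: W (go to 11, an L position)
n=23: L (sole option 22(W) is W)
n=24: W (go to 23, an L position)
The losing starting values of n are exactly the entries labelled L in this table (11 of them).

0, 1, 4, 7, 9, 11, 13, 15, 17, 19, 23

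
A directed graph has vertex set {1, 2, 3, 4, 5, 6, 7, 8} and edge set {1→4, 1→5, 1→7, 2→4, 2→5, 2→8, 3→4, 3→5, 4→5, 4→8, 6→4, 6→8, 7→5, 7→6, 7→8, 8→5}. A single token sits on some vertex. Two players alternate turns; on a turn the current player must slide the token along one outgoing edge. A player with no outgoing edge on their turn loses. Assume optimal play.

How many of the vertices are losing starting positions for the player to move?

2

Build the W/L table. Terminal = L. A non-terminal position is W if it has a move to some L; otherwise it is L.
Every edge goes from a vertex to one that appears earlier in the order 5, 8, 4, 6, 7, 1, 3, 2, so processing vertices in that order labels each vertex after all of its successors.
5: no outgoing edge → L
8: →5(L), so W
4: →5(L), so W
6: →4(W), 8(W) — all W, so L
7: →6(L), so W
1: →5(L), so W
3: →5(L), so W
2: →5(L), so W
The L vertices are 5, 6; that is 2 in all.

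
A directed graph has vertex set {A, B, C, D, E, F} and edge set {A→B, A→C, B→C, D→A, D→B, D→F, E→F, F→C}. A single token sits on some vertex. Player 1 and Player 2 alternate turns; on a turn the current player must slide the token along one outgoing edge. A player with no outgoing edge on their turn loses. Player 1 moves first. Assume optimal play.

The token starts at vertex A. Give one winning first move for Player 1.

Move to C.

Compute win/loss labels from the base case upward. A position with no move is L. Any other position is W if it can reach an L in one move, else L.
Every edge goes from a vertex to one that appears earlier in the order C, B, F, A, D, E, so processing vertices in that order labels each vertex after all of its successors.
C: no outgoing edge → L
B: can move to C, which is L ⇒ W
F: can move to C, which is L ⇒ W
A: can move to C, which is L ⇒ W
D: moves to A(W), F(W), B(W); every one is W ⇒ L
E: the only move is to F(W), a W ⇒ L
From A, the L positions reachable in one move are: C.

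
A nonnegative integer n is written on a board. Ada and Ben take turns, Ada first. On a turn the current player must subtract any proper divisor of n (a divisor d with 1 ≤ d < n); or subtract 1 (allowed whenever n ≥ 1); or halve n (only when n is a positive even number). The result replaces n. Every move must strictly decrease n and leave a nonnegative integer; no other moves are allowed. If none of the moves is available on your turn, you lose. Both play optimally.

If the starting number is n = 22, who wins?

Classify positions by backward induction: terminal positions (no move available) are L. From any other position, the mover wins iff some move reaches an L.
n=0: no move → L
n=1: →0(L), so W
n=2: →1(W) only, which is W, so L
n=3: →2(L), so W
n=4: →2(L), so W
n=5: →4(W) only, which is W, so L
n=6: →5(L), so W
n=7: →6(W) only, which is W, so L
n=8: →7(L), so W
n=9: →6(W), 8(W) — all W, so L
n=10: →5(L), so W
n=11: →10(W) only, which is W, so L
n=12: →9(L), so W
n=13: →12(W) only, which is W, so L
n=14: →7(L), so W
n=15: →10(W), 12(W), 14(W) — all W, so L
n=16: →15(L), so W
n=17: →16(W) only, which is W, so L
n=18: →9(L), so W
n=19: →18(W) only, which is W, so L
n=20: →15(L), so W
n=21: →14(W), 18(W), 20(W) — all W, so L
n=22: →11(L), so W
The starting position 22 is W: Ada should move to 11, handing over an L position.

Ada wins.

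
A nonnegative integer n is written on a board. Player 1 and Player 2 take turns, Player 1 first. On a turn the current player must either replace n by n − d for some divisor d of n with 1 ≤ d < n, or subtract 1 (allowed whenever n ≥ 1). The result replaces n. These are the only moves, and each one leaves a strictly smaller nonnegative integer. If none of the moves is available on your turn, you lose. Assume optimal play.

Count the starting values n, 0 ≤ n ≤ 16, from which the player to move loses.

8

Positions with no move are L. A position that does have a move is losing for the player to move precisely when every available move leads to a winning position for the opponent. Fill in the labels:
n=0: no move → L
n=1: →0(L), so W
n=2: →1(W) only, which is W, so L
n=3: →2(L), so W
n=4: →2(L), so W
n=5: →4(W) only, which is W, so L
n=6: →5(L), so W
n=7: →6(W) only, which is W, so L
n=8: →7(L), so W
n=9: →6(W), 8(W) — all W, so L
n=10: →5(L), so W
n=11: →10(W) only, which is W, so L
n=12: →9(L), so W
n=13: →12(W) only, which is W, so L
n=14: →7(L), so W
n=15: →10(W), 12(W), 14(W) — all W, so L
n=16: →15(L), so W
L entries with 0 ≤ n ≤ 16: n = 0, 2, 5, 7, 9, 11, 13, 15; that makes 8.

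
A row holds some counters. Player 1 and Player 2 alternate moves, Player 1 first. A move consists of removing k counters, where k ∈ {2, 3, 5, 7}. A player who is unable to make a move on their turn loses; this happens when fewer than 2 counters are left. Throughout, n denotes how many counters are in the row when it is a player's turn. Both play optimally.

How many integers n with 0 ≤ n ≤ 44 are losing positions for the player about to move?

Label each position W (a win for the player to move) or L (a loss). A position with no legal move is L; any other position is W exactly when some move reaches an L, and L when every move reaches a W.
n=0: no move → L
n=1: no move → L
n=2: reaches L-position 0 → W
n=3: reaches L-position 1 → W
n=4: reaches L-position 1 → W
n=5: reaches L-position 0 → W
n=6: reaches L-position 1 → W
n=7: reaches L-position 0 → W
n=8: reaches L-position 1 → W
n=9: only reaches 7(W), 6(W), 4(W), 2(W), all W → L
n=10: only reaches 8(W), 7(W), 5(W), 3(W), all W → L
n=11: reaches L-position 9 → W
n=12: reaches L-position 10 → W
n=13: reaches L-position 10 → W
n=14: reaches L-position 9 → W
n=15: reaches L-position 10 → W
n=16: reaches L-position 9 → W
n=17: reaches L-position 10 → W
n=18: only reaches 16(W), 15(W), 13(W), 11(W), all W → L
n=19: only reaches 17(W), 16(W), 14(W), 12(W), all W → L
n=20: reaches L-position 18 → W
n=21: reaches L-position 19 → W
n=22: reaches L-position 19 → W
n=23: reaches L-position 18 → W
n=24: reaches L-position 19 → W
n=25: reaches L-position 18 → W
n=26: reaches L-position 19 → W
n=27: only reaches 25(W), 24(W), 22(W), 20(W), all W → L
n=28: only reaches 26(W), 25(W), 23(W), 21(W), all W → L
n=29: reaches L-position 27 → W
n=30: reaches L-position 28 → W
n=31: reaches L-position 28 → W
n=32: reaches L-position 27 → W
n=33: reaches L-position 28 → W
n=34: reaches L-position 27 → W
n=35: reaches L-position 28 → W
n=36: only reaches 34(W), 33(W), 31(W), 29(W), all W → L
n=37: only reaches 35(W), 34(W), 32(W), 30(W), all W → L
n=38: reaches L-position 36 → W
n=39: reaches L-position 37 → W
n=40: reaches L-position 37 → W
n=41: reaches L-position 36 → W
n=42: reaches L-position 37 → W
n=43: reaches L-position 36 → W
n=44: reaches L-position 37 → W
L entries with 0 ≤ n ≤ 44: n = 0, 1, 9, 10, 18, 19, 27, 28, 36, 37; that makes 10.

10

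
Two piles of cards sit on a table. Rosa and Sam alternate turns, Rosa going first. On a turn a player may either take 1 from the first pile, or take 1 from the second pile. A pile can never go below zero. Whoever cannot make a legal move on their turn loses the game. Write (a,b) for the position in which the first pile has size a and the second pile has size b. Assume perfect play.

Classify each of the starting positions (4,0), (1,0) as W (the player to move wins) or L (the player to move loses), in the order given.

(4,0): L, (1,0): W

Positions with no move are L. A position that does have a move is losing for the player to move precisely when every available move leads to a winning position for the opponent. Fill in the labels:
No move ever increases a pile, so every position that can arise here has a ≤ 4 and b ≤ 0; it is enough to label the cells with 0 ≤ a ≤ 4 and 0 ≤ b ≤ 0.
Every move lowers a or b (never raises either), so fill the grid row by row in increasing a, and left to right within a row: each cell's successors are then already labelled.
      b=0
a=0:    L
a=1:    W
a=2:    L
a=3:    W
a=4:    L
Cells with no legal move (terminal, hence L): (0,0).
The remaining L cells, each justified by listing all of its moves:
(2,0): the only move is to (1,0)(W), a W ⇒ L
(4,0): the only move is to (3,0)(W), a W ⇒ L
Every other cell has at least one move into one of the L cells above, so it is W.
(4,0): one of the L cells justified above, so L
(1,0): the move to (0,0) reaches an L cell, so W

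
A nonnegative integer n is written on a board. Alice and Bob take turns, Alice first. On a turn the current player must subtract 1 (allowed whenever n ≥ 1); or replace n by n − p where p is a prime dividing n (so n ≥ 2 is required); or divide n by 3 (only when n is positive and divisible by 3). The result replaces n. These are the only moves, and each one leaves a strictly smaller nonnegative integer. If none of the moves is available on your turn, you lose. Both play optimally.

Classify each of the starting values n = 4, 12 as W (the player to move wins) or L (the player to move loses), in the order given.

4: L, 12: W

Work bottom-up. With no move the player to move loses. Otherwise the position is W if at least one move leads to an L position for the opponent, and L if every move leads to a W.
n=0: no move → L
n=1: reaches L-position 0 → W
n=2: reaches L-position 0 → W
n=3: reaches L-position 0 → W
n=4: only reaches 2(W), 3(W), all W → L
n=5: reaches L-position 0 → W
n=6: reaches L-position 4 → W
n=7: reaches L-position 0 → W
n=8: only reaches 6(W), 7(W), all W → L
n=9: reaches L-position 8 → W
n=10: reaches L-position 8 → W
n=11: reaches L-position 0 → W
n=12: reaches L-position 4 → W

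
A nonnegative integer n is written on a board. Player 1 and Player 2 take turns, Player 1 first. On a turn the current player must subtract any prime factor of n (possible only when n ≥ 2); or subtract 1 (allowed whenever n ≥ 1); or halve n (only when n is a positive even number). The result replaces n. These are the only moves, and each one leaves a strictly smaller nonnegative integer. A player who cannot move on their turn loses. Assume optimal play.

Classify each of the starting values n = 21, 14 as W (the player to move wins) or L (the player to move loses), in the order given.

Compute win/loss labels from the base case upward. A position with no move is L. Any other position is W if it can reach an L in one move, else L.
n=0: no move → L
n=1: W (go to 0, an L position)
n=2: W (go to 0, an L position)
n=3: W (go to 0, an L position)
n=4: L (options 2(W), 3(W) are all W)
n=5: W (go to 0, an L position)
n=6: W (go to 4, an L position)
n=7: W (go to 0, an L position)
n=8: W (go to 4, an L position)
n=9: L (options 6(W), 8(W) are all W)
n=10: W (go to 9, an L position)
n=11: W (go to 0, an L position)
n=12: W (go to 9, an L position)
n=13: W (go to 0, an L position)
n=14: L (options 7(W), 12(W), 13(W) are all W)
n=15: W (go to 14, an L position)
n=16: W (go to 14, an L position)
n=17: W (go to 0, an L position)
n=18: W (go to 9, an L position)
n=19: W (go to 0, an L position)
n=20: L (options 10(W), 15(W), 18(W), 19(W) are all W)
n=21: W (go to 14, an L position)

21: W, 14: L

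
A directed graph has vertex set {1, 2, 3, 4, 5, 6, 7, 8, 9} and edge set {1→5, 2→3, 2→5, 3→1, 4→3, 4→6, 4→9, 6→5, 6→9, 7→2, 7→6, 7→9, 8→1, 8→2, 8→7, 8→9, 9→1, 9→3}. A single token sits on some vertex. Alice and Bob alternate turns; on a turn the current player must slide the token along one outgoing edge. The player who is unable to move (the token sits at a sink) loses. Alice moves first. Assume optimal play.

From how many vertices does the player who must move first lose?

Compute win/loss labels from the base case upward. A position with no move is L. Any other position is W if it can reach an L in one move, else L.
Every edge goes from a vertex to one that appears earlier in the order 5, 1, 3, 2, 9, 6, 4, 7, 8, so processing vertices in that order labels each vertex after all of its successors.
5: no outgoing edge → L
1: can move to 5, which is L ⇒ W
3: the only move is to 1(W), a W ⇒ L
2: can move to 3, which is L ⇒ W
9: can move to 3, which is L ⇒ W
6: can move to 5, which is L ⇒ W
4: can move to 3, which is L ⇒ W
7: moves to 6(W), 9(W), 2(W); every one is W ⇒ L
8: can move to 7, which is L ⇒ W
The L vertices are 3, 5, 7; that is 3 in all.

3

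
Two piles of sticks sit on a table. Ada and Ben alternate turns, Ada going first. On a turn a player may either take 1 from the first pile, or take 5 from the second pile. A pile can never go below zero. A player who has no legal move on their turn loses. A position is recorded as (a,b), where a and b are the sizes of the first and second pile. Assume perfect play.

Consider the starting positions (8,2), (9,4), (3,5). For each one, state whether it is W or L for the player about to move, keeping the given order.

Label each position W (a win for the player to move) or L (a loss). A position with no legal move is L; any other position is W exactly when some move reaches an L, and L when every move reaches a W.
No move ever increases a pile, so every position that can arise here has a ≤ 9 and b ≤ 5; it is enough to label the cells with 0 ≤ a ≤ 9 and 0 ≤ b ≤ 5.
Every move lowers a or b (never raises either), so fill the grid row by row in increasing a, and left to right within a row: each cell's successors are then already labelled.
      b=0  b=1  b=2  b=3  b=4  b=5
a=0:    L    L    L    L    L    W
a=1:    W    W    W    W    W    L
a=2:    L    L    L    L    L    W
a=3:    W    W    W    W    W    L
a=4:    L    L    L    L    L    W
a=5:    W    W    W    W    W    L
a=6:    L    L    L    L    L    W
a=7:    W    W    W    W    W    L
a=8:    L    L    L    L    L    W
a=9:    W    W    W    W    W    L
Cells with no legal move (terminal, hence L): (0,0), (0,1), (0,2), (0,3), (0,4).
The remaining L cells, each justified by listing all of its moves:
(1,5): →(0,5)(W), (1,0)(W) — all W, so L
(2,0): →(1,0)(W) only, which is W, so L
(2,1): →(1,1)(W) only, which is W, so L
(2,2): →(1,2)(W) only, which is W, so L
(2,3): →(1,3)(W) only, which is W, so L
(2,4): →(1,4)(W) only, which is W, so L
(3,5): →(2,5)(W), (3,0)(W) — all W, so L
(4,0): →(3,0)(W) only, which is W, so L
(4,1): →(3,1)(W) only, which is W, so L
(4,2): →(3,2)(W) only, which is W, so L
(4,3): →(3,3)(W) only, which is W, so L
(4,4): →(3,4)(W) only, which is W, so L
(5,5): →(4,5)(W), (5,0)(W) — all W, so L
(6,0): →(5,0)(W) only, which is W, so L
(6,1): →(5,1)(W) only, which is W, so L
(6,2): →(5,2)(W) only, which is W, so L
(6,3): →(5,3)(W) only, which is W, so L
(6,4): →(5,4)(W) only, which is W, so L
(7,5): →(6,5)(W), (7,0)(W) — all W, so L
(8,0): →(7,0)(W) only, which is W, so L
(8,1): →(7,1)(W) only, which is W, so L
(8,2): →(7,2)(W) only, which is W, so L
(8,3): →(7,3)(W) only, which is W, so L
(8,4): →(7,4)(W) only, which is W, so L
(9,5): →(8,5)(W), (9,0)(W) — all W, so L
Every other cell has at least one move into one of the L cells above, so it is W.
(8,2): one of the L cells justified above, so L
(9,4): the move to (8,4) reaches an L cell, so W
(3,5): one of the L cells justified above, so L

(8,2): L, (9,4): W, (3,5): L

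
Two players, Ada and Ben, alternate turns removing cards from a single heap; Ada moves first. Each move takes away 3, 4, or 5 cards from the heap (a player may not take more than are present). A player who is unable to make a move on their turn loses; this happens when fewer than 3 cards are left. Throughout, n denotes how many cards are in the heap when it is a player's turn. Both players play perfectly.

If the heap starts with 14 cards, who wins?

Ada wins.

Work bottom-up. With no move the player to move loses. Otherwise the position is W if at least one move leads to an L position for the opponent, and L if every move leads to a W.
n=0: no move → L
n=1: no move → L
n=2: no move → L
n=3: can move to 0, which is L ⇒ W
n=4: can move to 1, which is L ⇒ W
n=5: can move to 2, which is L ⇒ W
n=6: can move to 2, which is L ⇒ W
n=7: can move to 2, which is L ⇒ W
n=8: moves to 5(W), 4(W), 3(W); every one is W ⇒ L
n=9: moves to 6(W), 5(W), 4(W); every one is W ⇒ L
n=10: moves to 7(W), 6(W), 5(W); every one is W ⇒ L
n=11: can move to 8, which is L ⇒ W
n=12: can move to 9, which is L ⇒ W
n=13: can move to 10, which is L ⇒ W
n=14: can move to 10, which is L ⇒ W
From 14 Ada can remove 4, leaving 10, reaching an L position.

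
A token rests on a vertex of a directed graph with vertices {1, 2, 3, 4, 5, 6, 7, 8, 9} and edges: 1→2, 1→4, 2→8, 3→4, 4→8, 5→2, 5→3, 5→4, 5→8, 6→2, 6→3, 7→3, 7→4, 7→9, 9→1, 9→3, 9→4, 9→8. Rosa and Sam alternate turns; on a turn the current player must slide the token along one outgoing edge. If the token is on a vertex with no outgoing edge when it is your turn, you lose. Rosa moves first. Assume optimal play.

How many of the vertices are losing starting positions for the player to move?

Build the W/L table. Terminal = L. A non-terminal position is W if it has a move to some L; otherwise it is L.
Every edge goes from a vertex to one that appears earlier in the order 8, 2, 4, 3, 5, 1, 9, 6, 7, so processing vertices in that order labels each vertex after all of its successors.
8: no outgoing edge → L
2: reaches L-position 8 → W
4: reaches L-position 8 → W
3: only reaches 4(W), which is W → L
5: reaches L-position 3 → W
1: only reaches 4(W), 2(W), all W → L
9: reaches L-position 1 → W
6: reaches L-position 3 → W
7: reaches L-position 3 → W
The L vertices are 1, 3, 8; that is 3 in all.

3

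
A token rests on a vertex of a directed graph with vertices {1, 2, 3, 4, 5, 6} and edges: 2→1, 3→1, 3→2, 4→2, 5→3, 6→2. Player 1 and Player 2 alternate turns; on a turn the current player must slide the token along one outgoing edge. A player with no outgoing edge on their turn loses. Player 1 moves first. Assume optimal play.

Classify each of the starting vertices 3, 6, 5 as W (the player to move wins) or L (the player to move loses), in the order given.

Label each position W (a win for the player to move) or L (a loss). A position with no legal move is L; any other position is W exactly when some move reaches an L, and L when every move reaches a W.
Every edge goes from a vertex to one that appears earlier in the order 1, 2, 3, 5, 4, 6, so processing vertices in that order labels each vertex after all of its successors.
1: no outgoing edge → L
2: →1(L), so W
3: →1(L), so W
5: →3(W) only, which is W, so L
4: →2(W) only, which is W, so L
6: →2(W) only, which is W, so L

3: W, 6: L, 5: L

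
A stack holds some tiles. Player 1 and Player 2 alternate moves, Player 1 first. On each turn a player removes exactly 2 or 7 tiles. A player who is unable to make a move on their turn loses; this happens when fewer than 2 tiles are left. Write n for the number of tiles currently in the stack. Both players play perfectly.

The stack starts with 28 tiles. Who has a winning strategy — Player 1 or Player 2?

Player 2 wins.

Label each position W (a win for the player to move) or L (a loss). A position with no legal move is L; any other position is W exactly when some move reaches an L, and L when every move reaches a W.
n=0: no move → L
n=1: no move → L
n=2: reaches L-position 0 → W
n=3: reaches L-position 1 → W
n=4: only reaches 2(W), which is W → L
n=5: only reaches 3(W), which is W → L
n=6: reaches L-position 4 → W
n=7: reaches L-position 5 → W
n=8: reaches L-position 1 → W
n=9: only reaches 7(W), 2(W), all W → L
n=10: only reaches 8(W), 3(W), all W → L
n=11: reaches L-position 9 → W
n=12: reaches L-position 10 → W
n=13: only reaches 11(W), 6(W), all W → L
n=14: only reaches 12(W), 7(W), all W → L
n=15: reaches L-position 13 → W
n=16: reaches L-position 14 → W
n=17: reaches L-position 10 → W
n=18: only reaches 16(W), 11(W), all W → L
n=19: only reaches 17(W), 12(W), all W → L
n=20: reaches L-position 18 → W
n=21: reaches L-position 19 → W
n=22: only reaches 20(W), 15(W), all W → L
n=23: only reaches 21(W), 16(W), all W → L
n=24: reaches L-position 22 → W
n=25: reaches L-position 23 → W
n=26: reaches L-position 19 → W
n=27: only reaches 25(W), 20(W), all W → L
n=28: only reaches 26(W), 21(W), all W → L
Every move from 28 reaches a W position, so the mover loses.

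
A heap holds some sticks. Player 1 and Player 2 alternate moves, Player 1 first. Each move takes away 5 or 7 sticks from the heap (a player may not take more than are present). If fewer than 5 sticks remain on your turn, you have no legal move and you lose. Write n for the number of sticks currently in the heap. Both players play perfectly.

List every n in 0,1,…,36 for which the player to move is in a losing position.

0, 1, 2, 3, 4, 12, 13, 14, 15, 16, 24, 25, 26, 27, 28, 36

Positions with no move are L. A position that does have a move is losing for the player to move precisely when every available move leads to a winning position for the opponent. Fill in the labels:
n=0: no move → L
n=1: no move → L
n=2: no move → L
n=3: no move → L
n=4: no move → L
n=5: →0(L), so W
n=6: →1(L), so W
n=7: →2(L), so W
n=8: →3(L), so W
n=9: →4(L), so W
n=10: →3(L), so W
n=11: →4(L), so W
n=12: →7(W), 5(W) — all W, so L
n=13: →8(W), 6(W) — all W, so L
n=14: →9(W), 7(W) — all W, so L
n=15: →10(W), 8(W) — all W, so L
n=16: →11(W), 9(W) — all W, so L
n=17: →12(L), so W
n=18: →13(L), so W
n=19: →14(L), so W
n=20: →15(L), so W
n=21: →16(L), so W
n=22: →15(L), so W
n=23: →16(L), so W
n=24: →19(W), 17(W) — all W, so L
n=25: →20(W), 18(W) — all W, so L
n=26: →21(W), 19(W) — all W, so L
n=27: →22(W), 20(W) — all W, so L
n=28: →23(W), 21(W) — all W, so L
n=29: →24(L), so W
n=30: →25(L), so W
n=31: →26(L), so W
n=32: →27(L), so W
n=33: →28(L), so W
n=34: →27(L), so W
n=35: →28(L), so W
n=36: →31(W), 29(W) — all W, so L
Reading off the rows marked L gives the requested list; there are 16 such values of n.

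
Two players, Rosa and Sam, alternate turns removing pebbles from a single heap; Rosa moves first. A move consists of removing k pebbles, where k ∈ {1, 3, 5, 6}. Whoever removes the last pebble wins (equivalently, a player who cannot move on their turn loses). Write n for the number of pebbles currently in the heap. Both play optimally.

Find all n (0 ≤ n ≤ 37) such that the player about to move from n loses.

0, 2, 4, 11, 13, 15, 22, 24, 26, 33, 35, 37

Positions with no move are L. A position that does have a move is losing for the player to move precisely when every available move leads to a winning position for the opponent. Fill in the labels:
n=0: no move → L
n=1: W (go to 0, an L position)
n=2: L (sole option 1(W) is W)
n=3: W (go to 2, an L position)
n=4: L (options 3(W), 1(W) are all W)
n=5: W (go to 4, an L position)
n=6: W (go to 0, an L position)
n=7: W (go to 4, an L position)
n=8: W (go to 2, an L position)
n=9: W (go to 4, an L position)
n=10: W (go to 4, an L position)
n=11: L (options 10(W), 8(W), 6(W), 5(W) are all W)
n=12: W (go to 11, an L position)
n=13: L (options 12(W), 10(W), 8(W), 7(W) are all W)
n=14: W (go to 13, an L position)
n=15: L (options 14(W), 12(W), 10(W), 9(W) are all W)
n=16: W (go to 15, an L position)
n=17: W (go to 11, an L position)
n=18: W (go to 15, an L position)
n=19: W (go to 13, an L position)
n=20: W (go to 15, an L position)
n=21: W (go to 15, an L position)
n=22: L (options 21(W), 19(W), 17(W), 16(W) are all W)
n=23: W (go to 22, an L position)
n=24: L (options 23(W), 21(W), 19(W), 18(W) are all W)
n=25: W (go to 24, an L position)
n=26: L (options 25(W), 23(W), 21(W), 20(W) are all W)
n=27: W (go to 26, an L position)
n=28: W (go to 22, an L position)
n=29: W (go to 26, an L position)
n=30: W (go to 24, an L position)
n=31: W (go to 26, an L position)
n=32: W (go to 26, an L position)
n=33: L (options 32(W), 30(W), 28(W), 27(W) are all W)
n=34: W (go to 33, an L position)
n=35: L (options 34(W), 32(W), 30(W), 29(W) are all W)
n=36: W (go to 35, an L position)
n=37: L (options 36(W), 34(W), 32(W), 31(W) are all W)
Reading off the rows marked L gives the requested list; there are 12 such values of n.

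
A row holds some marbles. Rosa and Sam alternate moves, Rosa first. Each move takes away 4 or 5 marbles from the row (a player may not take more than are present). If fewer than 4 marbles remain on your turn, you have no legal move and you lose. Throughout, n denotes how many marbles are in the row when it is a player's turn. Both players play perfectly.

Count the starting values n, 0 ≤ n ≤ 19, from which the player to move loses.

10

Compute win/loss labels from the base case upward. A position with no move is L. Any other position is W if it can reach an L in one move, else L.
n=0: no move → L
n=1: no move → L
n=2: no move → L
n=3: no move → L
n=4: can move to 0, which is L ⇒ W
n=5: can move to 1, which is L ⇒ W
n=6: can move to 2, which is L ⇒ W
n=7: can move to 3, which is L ⇒ W
n=8: can move to 3, which is L ⇒ W
n=9: moves to 5(W), 4(W); every one is W ⇒ L
n=10: moves to 6(W), 5(W); every one is W ⇒ L
n=11: moves to 7(W), 6(W); every one is W ⇒ L
n=12: moves to 8(W), 7(W); every one is W ⇒ L
n=13: can move to 9, which is L ⇒ W
n=14: can move to 10, which is L ⇒ W
n=15: can move to 11, which is L ⇒ W
n=16: can move to 12, which is L ⇒ W
n=17: can move to 12, which is L ⇒ W
n=18: moves to 14(W), 13(W); every one is W ⇒ L
n=19: moves to 15(W), 14(W); every one is W ⇒ L
L entries with 0 ≤ n ≤ 19: n = 0, 1, 2, 3, 9, 10, 11, 12, 18, 19; that makes 10.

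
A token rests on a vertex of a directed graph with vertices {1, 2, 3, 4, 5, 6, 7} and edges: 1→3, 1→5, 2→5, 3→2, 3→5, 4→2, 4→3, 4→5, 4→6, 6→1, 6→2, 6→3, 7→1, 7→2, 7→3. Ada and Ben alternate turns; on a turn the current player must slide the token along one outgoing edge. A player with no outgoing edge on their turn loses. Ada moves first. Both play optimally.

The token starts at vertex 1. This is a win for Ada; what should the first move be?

Label each position W (a win for the player to move) or L (a loss). A position with no legal move is L; any other position is W exactly when some move reaches an L, and L when every move reaches a W.
Every edge goes from a vertex to one that appears earlier in the order 5, 2, 3, 1, 7, 6, 4, so processing vertices in that order labels each vertex after all of its successors.
5: no outgoing edge → L
2: reaches L-position 5 → W
3: reaches L-position 5 → W
1: reaches L-position 5 → W
7: only reaches 1(W), 3(W), 2(W), all W → L
6: only reaches 1(W), 3(W), 2(W), all W → L
4: reaches L-position 6 → W
From 1, the L positions reachable in one move are: 5.

Move to 5.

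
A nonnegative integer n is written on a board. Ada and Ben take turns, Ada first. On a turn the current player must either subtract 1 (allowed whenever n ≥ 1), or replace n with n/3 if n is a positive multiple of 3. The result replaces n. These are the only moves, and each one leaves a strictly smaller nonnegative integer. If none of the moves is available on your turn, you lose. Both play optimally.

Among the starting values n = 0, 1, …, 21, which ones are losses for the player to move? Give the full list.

0, 2, 4, 7, 9, 11, 13, 15, 17, 19

Build the W/L table. Terminal = L. A non-terminal position is W if it has a move to some L; otherwise it is L.
n=0: no move → L
n=1: reaches L-position 0 → W
n=2: only reaches 1(W), which is W → L
n=3: reaches L-position 2 → W
n=4: only reaches 3(W), which is W → L
n=5: reaches L-position 4 → W
n=6: reaches L-position 2 → W
n=7: only reaches 6(W), which is W → L
n=8: reaches L-position 7 → W
n=9: only reaches 3(W), 8(W), all W → L
n=10: reaches L-position 9 → W
n=11: only reaches 10(W), which is W → L
n=12: reaches L-position 4 → W
n=13: only reaches 12(W), which is W → L
n=14: reaches L-position 13 → W
n=15: only reaches 5(W), 14(W), all W → L
n=16: reaches L-position 15 → W
n=17: only reaches 16(W), which is W → L
n=18: reaches L-position 17 → W
n=19: only reaches 18(W), which is W → L
n=20: reaches L-position 19 → W
n=21: reaches L-position 7 → W
Reading off the rows marked L gives the requested list; there are 10 such values of n.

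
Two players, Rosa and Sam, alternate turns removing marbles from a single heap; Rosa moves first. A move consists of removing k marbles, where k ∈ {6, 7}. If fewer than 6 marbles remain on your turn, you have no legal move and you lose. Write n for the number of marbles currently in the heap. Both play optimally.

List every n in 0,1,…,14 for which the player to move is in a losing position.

Classify positions by backward induction: terminal positions (no move available) are L. From any other position, the mover wins iff some move reaches an L.
n=0: no move → L
n=1: no move → L
n=2: no move → L
n=3: no move → L
n=4: no move → L
n=5: no move → L
n=6: W (go to 0, an L position)
n=7: W (go to 1, an L position)
n=8: W (go to 2, an L position)
n=9: W (go to 3, an L position)
n=10: W (go to 4, an L position)
n=11: W (go to 5, an L position)
n=12: W (go to 5, an L position)
n=13: L (options 7(W), 6(W) are all W)
n=14: L (options 8(W), 7(W) are all W)
Reading off the rows marked L gives the requested list; there are 8 such values of n.

0, 1, 2, 3, 4, 5, 13, 14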